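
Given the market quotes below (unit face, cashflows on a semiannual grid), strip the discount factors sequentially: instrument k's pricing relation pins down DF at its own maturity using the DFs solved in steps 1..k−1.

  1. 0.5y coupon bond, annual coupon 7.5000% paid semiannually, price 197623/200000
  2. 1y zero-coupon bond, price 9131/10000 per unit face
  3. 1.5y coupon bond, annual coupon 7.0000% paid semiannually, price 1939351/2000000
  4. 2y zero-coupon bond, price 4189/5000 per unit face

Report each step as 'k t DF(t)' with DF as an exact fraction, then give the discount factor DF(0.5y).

1 1/2 2381/2500
2 1 9131/10000
3 3/2 4369/5000
4 2 4189/5000
DF(0.5y) = 2381/2500 ≈ 0.952400

step 1 [0.5y] bond c/2=3/80: DF=(197623/200000 − 3/80·(0))/(1+3/80) = 2381/2500 ≈ 0.952400
step 2 [1y] zero: DF = P = 9131/10000 ≈ 0.913100
step 3 [1.5y] bond c/2=7/200: DF=(1939351/2000000 − 7/200·(0.952400+0.913100))/(1+7/200) = 4369/5000 ≈ 0.873800
step 4 [2y] zero: DF = P = 4189/5000 ≈ 0.837800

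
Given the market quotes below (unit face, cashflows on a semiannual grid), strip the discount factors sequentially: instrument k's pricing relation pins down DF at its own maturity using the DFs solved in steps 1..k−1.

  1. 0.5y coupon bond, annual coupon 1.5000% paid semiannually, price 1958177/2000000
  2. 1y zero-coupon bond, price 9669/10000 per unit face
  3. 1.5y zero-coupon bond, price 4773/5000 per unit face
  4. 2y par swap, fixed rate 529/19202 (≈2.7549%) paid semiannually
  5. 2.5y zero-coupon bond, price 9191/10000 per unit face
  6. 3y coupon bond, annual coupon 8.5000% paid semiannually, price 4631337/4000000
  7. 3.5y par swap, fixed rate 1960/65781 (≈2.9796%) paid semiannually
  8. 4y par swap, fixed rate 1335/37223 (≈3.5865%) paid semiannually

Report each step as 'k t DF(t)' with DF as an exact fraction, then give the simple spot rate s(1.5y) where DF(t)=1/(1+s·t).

step 1 [0.5y] bond c/2=3/400: DF=(1958177/2000000 − 3/400·(0))/(1+3/400) = 4859/5000 ≈ 0.971800
step 2 [1y] zero: DF = P = 9669/10000 ≈ 0.966900
step 3 [1.5y] zero: DF = P = 4773/5000 ≈ 0.954600
step 4 [2y] swap r/2=529/38404: DF=(1 − 529/38404·(0.971800+0.966900+0.954600))/(1+529/38404) = 9471/10000 ≈ 0.947100
step 5 [2.5y] zero: DF = P = 9191/10000 ≈ 0.919100
step 6 [3y] bond c/2=17/400: DF=(4631337/4000000 − 17/400·(0.971800+0.966900+0.954600+0.947100+0.919100))/(1+17/400) = 4583/5000 ≈ 0.916600
step 7 [3.5y] swap r/2=980/65781: DF=(1 − 980/65781·(0.971800+0.966900+0.954600+0.947100+0.919100+0.916600))/(1+980/65781) = 451/500 ≈ 0.902000
step 8 [4y] swap r/2=1335/74446: DF=(1 − 1335/74446·(0.971800+0.966900+0.954600+0.947100+0.919100+0.916600+0.902000))/(1+1335/74446) = 1733/2000 ≈ 0.866500

1 1/2 4859/5000
2 1 9669/10000
3 3/2 4773/5000
4 2 9471/10000
5 5/2 9191/10000
6 3 4583/5000
7 7/2 451/500
8 4 1733/2000
s(1.5y) = (1/(4773/5000) − 1)/(3/2) = 454/14319 ≈ 3.1706%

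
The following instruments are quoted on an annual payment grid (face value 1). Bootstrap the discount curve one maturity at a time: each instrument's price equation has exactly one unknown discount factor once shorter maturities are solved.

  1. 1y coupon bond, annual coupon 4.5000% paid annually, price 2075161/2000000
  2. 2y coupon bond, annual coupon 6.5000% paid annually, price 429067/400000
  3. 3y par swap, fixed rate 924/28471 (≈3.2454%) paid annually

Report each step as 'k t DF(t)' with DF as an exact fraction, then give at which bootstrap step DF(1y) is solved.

step 1 [1y] bond c/1=9/200: DF=(2075161/2000000 − 9/200·(0))/(1+9/200) = 9929/10000 ≈ 0.992900
step 2 [2y] bond c/1=13/200: DF=(429067/400000 − 13/200·(0.992900))/(1+13/200) = 4733/5000 ≈ 0.946600
step 3 [3y] swap r/1=924/28471: DF=(1 − 924/28471·(0.992900+0.946600))/(1+924/28471) = 2269/2500 ≈ 0.907600

1 1 9929/10000
2 2 4733/5000
3 3 2269/2500
DF(1y) is solved at step 1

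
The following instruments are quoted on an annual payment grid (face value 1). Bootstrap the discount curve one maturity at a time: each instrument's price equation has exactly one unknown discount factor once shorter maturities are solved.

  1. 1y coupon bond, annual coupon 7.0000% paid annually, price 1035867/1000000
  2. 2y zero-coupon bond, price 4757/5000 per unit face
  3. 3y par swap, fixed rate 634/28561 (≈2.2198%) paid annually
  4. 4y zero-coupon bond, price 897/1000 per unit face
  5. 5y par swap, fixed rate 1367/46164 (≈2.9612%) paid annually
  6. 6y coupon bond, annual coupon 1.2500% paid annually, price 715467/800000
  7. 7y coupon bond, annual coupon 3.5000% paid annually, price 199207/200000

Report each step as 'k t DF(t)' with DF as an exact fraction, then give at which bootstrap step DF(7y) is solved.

1 1 9681/10000
2 2 4757/5000
3 3 4683/5000
4 4 897/1000
5 5 8633/10000
6 6 8263/10000
7 7 7783/10000
DF(7y) is solved at step 7

step 1 [1y] bond c/1=7/100: DF=(1035867/1000000 − 7/100·(0))/(1+7/100) = 9681/10000 ≈ 0.968100
step 2 [2y] zero: DF = P = 4757/5000 ≈ 0.951400
step 3 [3y] swap r/1=634/28561: DF=(1 − 634/28561·(0.968100+0.951400))/(1+634/28561) = 4683/5000 ≈ 0.936600
step 4 [4y] zero: DF = P = 897/1000 ≈ 0.897000
step 5 [5y] swap r/1=1367/46164: DF=(1 − 1367/46164·(0.968100+0.951400+0.936600+0.897000))/(1+1367/46164) = 8633/10000 ≈ 0.863300
step 6 [6y] bond c/1=1/80: DF=(715467/800000 − 1/80·(0.968100+0.951400+0.936600+0.897000+0.863300))/(1+1/80) = 8263/10000 ≈ 0.826300
step 7 [7y] bond c/1=7/200: DF=(199207/200000 − 7/200·(0.968100+0.951400+0.936600+0.897000+0.863300+0.826300))/(1+7/200) = 7783/10000 ≈ 0.778300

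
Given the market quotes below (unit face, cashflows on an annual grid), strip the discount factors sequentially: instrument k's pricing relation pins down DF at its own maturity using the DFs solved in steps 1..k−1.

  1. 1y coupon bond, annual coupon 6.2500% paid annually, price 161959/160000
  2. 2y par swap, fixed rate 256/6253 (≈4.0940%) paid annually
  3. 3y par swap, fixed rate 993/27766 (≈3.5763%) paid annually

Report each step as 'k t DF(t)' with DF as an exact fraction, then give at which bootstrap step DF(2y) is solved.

step 1 [1y] bond c/1=1/16: DF=(161959/160000 − 1/16·(0))/(1+1/16) = 9527/10000 ≈ 0.952700
step 2 [2y] swap r/1=256/6253: DF=(1 − 256/6253·(0.952700))/(1+256/6253) = 577/625 ≈ 0.923200
step 3 [3y] swap r/1=993/27766: DF=(1 − 993/27766·(0.952700+0.923200))/(1+993/27766) = 9007/10000 ≈ 0.900700

1 1 9527/10000
2 2 577/625
3 3 9007/10000
DF(2y) is solved at step 2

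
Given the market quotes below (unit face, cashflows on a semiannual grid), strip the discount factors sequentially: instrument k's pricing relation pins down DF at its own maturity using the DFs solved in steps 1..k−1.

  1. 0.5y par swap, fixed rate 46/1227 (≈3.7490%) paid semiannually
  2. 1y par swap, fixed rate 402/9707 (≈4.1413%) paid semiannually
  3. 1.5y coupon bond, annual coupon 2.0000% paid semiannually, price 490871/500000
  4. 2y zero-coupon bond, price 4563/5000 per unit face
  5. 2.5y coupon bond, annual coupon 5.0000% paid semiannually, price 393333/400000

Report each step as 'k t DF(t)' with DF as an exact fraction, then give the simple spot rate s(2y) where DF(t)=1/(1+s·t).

1 1/2 1227/1250
2 1 4799/5000
3 3/2 1191/1250
4 2 4563/5000
5 5/2 1733/2000
s(2y) = (1/(4563/5000) − 1)/(2) = 437/9126 ≈ 4.7885%

step 1 [0.5y] swap r/2=23/1227: DF=(1 − 23/1227·(0))/(1+23/1227) = 1227/1250 ≈ 0.981600
step 2 [1y] swap r/2=201/9707: DF=(1 − 201/9707·(0.981600))/(1+201/9707) = 4799/5000 ≈ 0.959800
step 3 [1.5y] bond c/2=1/100: DF=(490871/500000 − 1/100·(0.981600+0.959800))/(1+1/100) = 1191/1250 ≈ 0.952800
step 4 [2y] zero: DF = P = 4563/5000 ≈ 0.912600
step 5 [2.5y] bond c/2=1/40: DF=(393333/400000 − 1/40·(0.981600+0.959800+0.952800+0.912600))/(1+1/40) = 1733/2000 ≈ 0.866500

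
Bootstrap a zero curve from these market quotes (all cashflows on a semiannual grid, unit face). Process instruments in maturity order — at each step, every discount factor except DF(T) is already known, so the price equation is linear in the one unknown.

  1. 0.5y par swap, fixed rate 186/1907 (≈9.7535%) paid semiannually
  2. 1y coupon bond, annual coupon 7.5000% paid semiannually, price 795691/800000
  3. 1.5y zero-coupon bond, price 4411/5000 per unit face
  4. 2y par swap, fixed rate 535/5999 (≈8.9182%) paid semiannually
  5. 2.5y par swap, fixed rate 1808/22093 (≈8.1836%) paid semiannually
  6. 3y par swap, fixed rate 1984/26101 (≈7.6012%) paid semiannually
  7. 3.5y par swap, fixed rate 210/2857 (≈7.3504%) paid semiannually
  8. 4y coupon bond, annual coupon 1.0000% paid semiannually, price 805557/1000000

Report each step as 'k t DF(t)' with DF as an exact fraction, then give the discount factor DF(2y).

step 1 [0.5y] swap r/2=93/1907: DF=(1 − 93/1907·(0))/(1+93/1907) = 1907/2000 ≈ 0.953500
step 2 [1y] bond c/2=3/80: DF=(795691/800000 − 3/80·(0.953500))/(1+3/80) = 4621/5000 ≈ 0.924200
step 3 [1.5y] zero: DF = P = 4411/5000 ≈ 0.882200
step 4 [2y] swap r/2=535/11998: DF=(1 − 535/11998·(0.953500+0.924200+0.882200))/(1+535/11998) = 1679/2000 ≈ 0.839500
step 5 [2.5y] swap r/2=904/22093: DF=(1 − 904/22093·(0.953500+0.924200+0.882200+0.839500))/(1+904/22093) = 512/625 ≈ 0.819200
step 6 [3y] swap r/2=992/26101: DF=(1 − 992/26101·(0.953500+0.924200+0.882200+0.839500+0.819200))/(1+992/26101) = 501/625 ≈ 0.801600
step 7 [3.5y] swap r/2=105/2857: DF=(1 − 105/2857·(0.953500+0.924200+0.882200+0.839500+0.819200+0.801600))/(1+105/2857) = 1559/2000 ≈ 0.779500
step 8 [4y] bond c/2=1/200: DF=(805557/1000000 − 1/200·(0.953500+0.924200+0.882200+0.839500+0.819200+0.801600+0.779500))/(1+1/200) = 7717/10000 ≈ 0.771700

1 1/2 1907/2000
2 1 4621/5000
3 3/2 4411/5000
4 2 1679/2000
5 5/2 512/625
6 3 501/625
7 7/2 1559/2000
8 4 7717/10000
DF(2y) = 1679/2000 ≈ 0.839500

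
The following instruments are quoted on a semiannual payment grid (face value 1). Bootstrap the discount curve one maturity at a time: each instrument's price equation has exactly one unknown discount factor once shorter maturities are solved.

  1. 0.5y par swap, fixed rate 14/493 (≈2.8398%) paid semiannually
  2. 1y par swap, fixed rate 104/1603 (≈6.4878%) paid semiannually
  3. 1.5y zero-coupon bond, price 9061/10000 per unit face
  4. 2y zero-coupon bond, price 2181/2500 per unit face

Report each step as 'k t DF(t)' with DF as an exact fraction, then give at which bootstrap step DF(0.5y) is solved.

step 1 [0.5y] swap r/2=7/493: DF=(1 − 7/493·(0))/(1+7/493) = 493/500 ≈ 0.986000
step 2 [1y] swap r/2=52/1603: DF=(1 − 52/1603·(0.986000))/(1+52/1603) = 586/625 ≈ 0.937600
step 3 [1.5y] zero: DF = P = 9061/10000 ≈ 0.906100
step 4 [2y] zero: DF = P = 2181/2500 ≈ 0.872400

1 1/2 493/500
2 1 586/625
3 3/2 9061/10000
4 2 2181/2500
DF(0.5y) is solved at step 1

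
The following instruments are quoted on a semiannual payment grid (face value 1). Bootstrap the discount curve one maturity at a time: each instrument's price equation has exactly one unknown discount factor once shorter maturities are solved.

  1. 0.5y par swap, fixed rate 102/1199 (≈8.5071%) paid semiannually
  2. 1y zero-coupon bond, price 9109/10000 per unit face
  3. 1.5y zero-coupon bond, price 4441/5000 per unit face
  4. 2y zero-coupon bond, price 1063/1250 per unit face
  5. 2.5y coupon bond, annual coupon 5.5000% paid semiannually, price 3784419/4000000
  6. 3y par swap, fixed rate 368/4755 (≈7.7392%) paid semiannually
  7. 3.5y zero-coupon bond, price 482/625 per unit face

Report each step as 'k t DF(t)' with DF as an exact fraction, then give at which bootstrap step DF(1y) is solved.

1 1/2 1199/1250
2 1 9109/10000
3 3/2 4441/5000
4 2 1063/1250
5 5/2 4121/5000
6 3 997/1250
7 7/2 482/625
DF(1y) is solved at step 2

step 1 [0.5y] swap r/2=51/1199: DF=(1 − 51/1199·(0))/(1+51/1199) = 1199/1250 ≈ 0.959200
step 2 [1y] zero: DF = P = 9109/10000 ≈ 0.910900
step 3 [1.5y] zero: DF = P = 4441/5000 ≈ 0.888200
step 4 [2y] zero: DF = P = 1063/1250 ≈ 0.850400
step 5 [2.5y] bond c/2=11/400: DF=(3784419/4000000 − 11/400·(0.959200+0.910900+0.888200+0.850400))/(1+11/400) = 4121/5000 ≈ 0.824200
step 6 [3y] swap r/2=184/4755: DF=(1 − 184/4755·(0.959200+0.910900+0.888200+0.850400+0.824200))/(1+184/4755) = 997/1250 ≈ 0.797600
step 7 [3.5y] zero: DF = P = 482/625 ≈ 0.771200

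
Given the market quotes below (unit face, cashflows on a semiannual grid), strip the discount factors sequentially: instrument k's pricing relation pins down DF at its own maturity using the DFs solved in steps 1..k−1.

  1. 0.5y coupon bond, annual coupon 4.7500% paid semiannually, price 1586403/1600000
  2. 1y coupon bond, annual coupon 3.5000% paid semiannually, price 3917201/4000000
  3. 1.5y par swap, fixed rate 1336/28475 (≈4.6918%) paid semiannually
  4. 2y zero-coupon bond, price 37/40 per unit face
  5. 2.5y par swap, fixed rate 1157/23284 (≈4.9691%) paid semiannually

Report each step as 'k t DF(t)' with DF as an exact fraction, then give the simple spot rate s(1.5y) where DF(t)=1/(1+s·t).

1 1/2 1937/2000
2 1 4729/5000
3 3/2 2333/2500
4 2 37/40
5 5/2 8843/10000
s(1.5y) = (1/(2333/2500) − 1)/(3/2) = 334/6999 ≈ 4.7721%

step 1 [0.5y] bond c/2=19/800: DF=(1586403/1600000 − 19/800·(0))/(1+19/800) = 1937/2000 ≈ 0.968500
step 2 [1y] bond c/2=7/400: DF=(3917201/4000000 − 7/400·(0.968500))/(1+7/400) = 4729/5000 ≈ 0.945800
step 3 [1.5y] swap r/2=668/28475: DF=(1 − 668/28475·(0.968500+0.945800))/(1+668/28475) = 2333/2500 ≈ 0.933200
step 4 [2y] zero: DF = P = 37/40 ≈ 0.925000
step 5 [2.5y] swap r/2=1157/46568: DF=(1 − 1157/46568·(0.968500+0.945800+0.933200+0.925000))/(1+1157/46568) = 8843/10000 ≈ 0.884300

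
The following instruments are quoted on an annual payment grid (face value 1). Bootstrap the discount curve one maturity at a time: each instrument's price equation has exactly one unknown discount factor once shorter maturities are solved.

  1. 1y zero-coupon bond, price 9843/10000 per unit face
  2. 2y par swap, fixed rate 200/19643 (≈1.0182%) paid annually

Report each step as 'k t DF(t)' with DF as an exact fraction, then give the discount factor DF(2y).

step 1 [1y] zero: DF = P = 9843/10000 ≈ 0.984300
step 2 [2y] swap r/1=200/19643: DF=(1 − 200/19643·(0.984300))/(1+200/19643) = 49/50 ≈ 0.980000

1 1 9843/10000
2 2 49/50
DF(2y) = 49/50 ≈ 0.980000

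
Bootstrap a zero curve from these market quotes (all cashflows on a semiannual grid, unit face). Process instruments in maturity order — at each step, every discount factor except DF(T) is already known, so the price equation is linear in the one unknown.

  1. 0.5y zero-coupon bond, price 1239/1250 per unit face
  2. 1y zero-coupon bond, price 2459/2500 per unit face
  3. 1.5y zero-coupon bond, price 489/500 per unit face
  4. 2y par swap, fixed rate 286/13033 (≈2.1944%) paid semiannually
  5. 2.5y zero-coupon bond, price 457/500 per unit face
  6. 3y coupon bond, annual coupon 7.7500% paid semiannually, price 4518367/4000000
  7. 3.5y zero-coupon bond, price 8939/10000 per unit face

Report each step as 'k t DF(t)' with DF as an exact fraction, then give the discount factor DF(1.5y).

step 1 [0.5y] zero: DF = P = 1239/1250 ≈ 0.991200
step 2 [1y] zero: DF = P = 2459/2500 ≈ 0.983600
step 3 [1.5y] zero: DF = P = 489/500 ≈ 0.978000
step 4 [2y] swap r/2=143/13033: DF=(1 − 143/13033·(0.991200+0.983600+0.978000))/(1+143/13033) = 9571/10000 ≈ 0.957100
step 5 [2.5y] zero: DF = P = 457/500 ≈ 0.914000
step 6 [3y] bond c/2=31/800: DF=(4518367/4000000 − 31/800·(0.991200+0.983600+0.978000+0.957100+0.914000))/(1+31/800) = 363/400 ≈ 0.907500
step 7 [3.5y] zero: DF = P = 8939/10000 ≈ 0.893900

1 1/2 1239/1250
2 1 2459/2500
3 3/2 489/500
4 2 9571/10000
5 5/2 457/500
6 3 363/400
7 7/2 8939/10000
DF(1.5y) = 489/500 ≈ 0.978000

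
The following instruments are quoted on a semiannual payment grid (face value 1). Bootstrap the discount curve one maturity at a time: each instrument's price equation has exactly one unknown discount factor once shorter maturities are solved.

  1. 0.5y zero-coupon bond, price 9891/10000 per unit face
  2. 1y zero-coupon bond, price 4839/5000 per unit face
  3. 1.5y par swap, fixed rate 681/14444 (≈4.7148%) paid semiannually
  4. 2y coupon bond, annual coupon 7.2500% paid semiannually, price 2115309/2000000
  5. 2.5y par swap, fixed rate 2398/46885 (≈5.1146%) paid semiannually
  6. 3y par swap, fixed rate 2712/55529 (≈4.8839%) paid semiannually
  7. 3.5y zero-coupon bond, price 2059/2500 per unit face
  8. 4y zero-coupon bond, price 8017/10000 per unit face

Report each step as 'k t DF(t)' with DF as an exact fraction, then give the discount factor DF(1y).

step 1 [0.5y] zero: DF = P = 9891/10000 ≈ 0.989100
step 2 [1y] zero: DF = P = 4839/5000 ≈ 0.967800
step 3 [1.5y] swap r/2=681/28888: DF=(1 − 681/28888·(0.989100+0.967800))/(1+681/28888) = 9319/10000 ≈ 0.931900
step 4 [2y] bond c/2=29/800: DF=(2115309/2000000 − 29/800·(0.989100+0.967800+0.931900))/(1+29/800) = 2299/2500 ≈ 0.919600
step 5 [2.5y] swap r/2=1199/46885: DF=(1 − 1199/46885·(0.989100+0.967800+0.931900+0.919600))/(1+1199/46885) = 8801/10000 ≈ 0.880100
step 6 [3y] swap r/2=1356/55529: DF=(1 − 1356/55529·(0.989100+0.967800+0.931900+0.919600+0.880100))/(1+1356/55529) = 2161/2500 ≈ 0.864400
step 7 [3.5y] zero: DF = P = 2059/2500 ≈ 0.823600
step 8 [4y] zero: DF = P = 8017/10000 ≈ 0.801700

1 1/2 9891/10000
2 1 4839/5000
3 3/2 9319/10000
4 2 2299/2500
5 5/2 8801/10000
6 3 2161/2500
7 7/2 2059/2500
8 4 8017/10000
DF(1y) = 4839/5000 ≈ 0.967800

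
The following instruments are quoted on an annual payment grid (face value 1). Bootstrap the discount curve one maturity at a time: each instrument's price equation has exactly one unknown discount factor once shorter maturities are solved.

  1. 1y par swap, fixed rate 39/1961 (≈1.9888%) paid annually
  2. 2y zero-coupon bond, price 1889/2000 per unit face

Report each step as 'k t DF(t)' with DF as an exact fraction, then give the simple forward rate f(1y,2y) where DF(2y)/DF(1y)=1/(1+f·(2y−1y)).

step 1 [1y] swap r/1=39/1961: DF=(1 − 39/1961·(0))/(1+39/1961) = 1961/2000 ≈ 0.980500
step 2 [2y] zero: DF = P = 1889/2000 ≈ 0.944500

1 1 1961/2000
2 2 1889/2000
f(1y,2y) = ((1961/2000)/(1889/2000) − 1)/(1) = 72/1889 ≈ 3.8115%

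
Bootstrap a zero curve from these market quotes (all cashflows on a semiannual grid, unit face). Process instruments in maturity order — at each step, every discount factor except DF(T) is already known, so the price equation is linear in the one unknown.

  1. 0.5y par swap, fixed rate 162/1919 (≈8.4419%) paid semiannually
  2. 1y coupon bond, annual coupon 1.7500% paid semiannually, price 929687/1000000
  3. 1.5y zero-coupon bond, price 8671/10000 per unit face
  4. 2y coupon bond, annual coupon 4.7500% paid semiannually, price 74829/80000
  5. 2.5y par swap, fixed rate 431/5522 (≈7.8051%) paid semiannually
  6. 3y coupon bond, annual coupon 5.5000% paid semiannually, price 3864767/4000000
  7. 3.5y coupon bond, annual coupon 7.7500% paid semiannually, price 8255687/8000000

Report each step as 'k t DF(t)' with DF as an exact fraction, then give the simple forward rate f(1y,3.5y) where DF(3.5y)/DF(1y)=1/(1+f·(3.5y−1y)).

1 1/2 1919/2000
2 1 9133/10000
3 3/2 8671/10000
4 2 8501/10000
5 5/2 2069/2500
6 3 8221/10000
7 7/2 399/500
f(1y,3.5y) = ((9133/10000)/(399/500) − 1)/(5/2) = 1153/19950 ≈ 5.7794%

step 1 [0.5y] swap r/2=81/1919: DF=(1 − 81/1919·(0))/(1+81/1919) = 1919/2000 ≈ 0.959500
step 2 [1y] bond c/2=7/800: DF=(929687/1000000 − 7/800·(0.959500))/(1+7/800) = 9133/10000 ≈ 0.913300
step 3 [1.5y] zero: DF = P = 8671/10000 ≈ 0.867100
step 4 [2y] bond c/2=19/800: DF=(74829/80000 − 19/800·(0.959500+0.913300+0.867100))/(1+19/800) = 8501/10000 ≈ 0.850100
step 5 [2.5y] swap r/2=431/11044: DF=(1 − 431/11044·(0.959500+0.913300+0.867100+0.850100))/(1+431/11044) = 2069/2500 ≈ 0.827600
step 6 [3y] bond c/2=11/400: DF=(3864767/4000000 − 11/400·(0.959500+0.913300+0.867100+0.850100+0.827600))/(1+11/400) = 8221/10000 ≈ 0.822100
step 7 [3.5y] bond c/2=31/800: DF=(8255687/8000000 − 31/800·(0.959500+0.913300+0.867100+0.850100+0.827600+0.822100))/(1+31/800) = 399/500 ≈ 0.798000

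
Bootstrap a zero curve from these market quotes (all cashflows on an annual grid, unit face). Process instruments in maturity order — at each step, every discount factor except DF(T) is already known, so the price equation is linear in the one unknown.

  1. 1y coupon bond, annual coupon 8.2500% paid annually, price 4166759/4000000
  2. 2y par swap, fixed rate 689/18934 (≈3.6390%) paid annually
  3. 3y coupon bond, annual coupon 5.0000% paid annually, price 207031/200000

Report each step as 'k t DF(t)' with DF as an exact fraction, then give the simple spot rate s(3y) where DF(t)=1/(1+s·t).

step 1 [1y] bond c/1=33/400: DF=(4166759/4000000 − 33/400·(0))/(1+33/400) = 9623/10000 ≈ 0.962300
step 2 [2y] swap r/1=689/18934: DF=(1 − 689/18934·(0.962300))/(1+689/18934) = 9311/10000 ≈ 0.931100
step 3 [3y] bond c/1=1/20: DF=(207031/200000 − 1/20·(0.962300+0.931100))/(1+1/20) = 8957/10000 ≈ 0.895700

1 1 9623/10000
2 2 9311/10000
3 3 8957/10000
s(3y) = (1/(8957/10000) − 1)/(3) = 1043/26871 ≈ 3.8815%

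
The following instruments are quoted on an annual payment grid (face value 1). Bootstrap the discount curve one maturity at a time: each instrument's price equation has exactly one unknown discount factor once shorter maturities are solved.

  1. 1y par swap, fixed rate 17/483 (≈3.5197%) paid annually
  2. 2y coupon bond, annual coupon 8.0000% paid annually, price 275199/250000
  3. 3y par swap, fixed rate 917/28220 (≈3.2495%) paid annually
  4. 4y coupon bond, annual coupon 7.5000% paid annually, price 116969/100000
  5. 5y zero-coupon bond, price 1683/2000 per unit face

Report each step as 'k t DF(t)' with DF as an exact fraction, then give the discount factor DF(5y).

step 1 [1y] swap r/1=17/483: DF=(1 − 17/483·(0))/(1+17/483) = 483/500 ≈ 0.966000
step 2 [2y] bond c/1=2/25: DF=(275199/250000 − 2/25·(0.966000))/(1+2/25) = 9477/10000 ≈ 0.947700
step 3 [3y] swap r/1=917/28220: DF=(1 − 917/28220·(0.966000+0.947700))/(1+917/28220) = 9083/10000 ≈ 0.908300
step 4 [4y] bond c/1=3/40: DF=(116969/100000 − 3/40·(0.966000+0.947700+0.908300))/(1+3/40) = 557/625 ≈ 0.891200
step 5 [5y] zero: DF = P = 1683/2000 ≈ 0.841500

1 1 483/500
2 2 9477/10000
3 3 9083/10000
4 4 557/625
5 5 1683/2000
DF(5y) = 1683/2000 ≈ 0.841500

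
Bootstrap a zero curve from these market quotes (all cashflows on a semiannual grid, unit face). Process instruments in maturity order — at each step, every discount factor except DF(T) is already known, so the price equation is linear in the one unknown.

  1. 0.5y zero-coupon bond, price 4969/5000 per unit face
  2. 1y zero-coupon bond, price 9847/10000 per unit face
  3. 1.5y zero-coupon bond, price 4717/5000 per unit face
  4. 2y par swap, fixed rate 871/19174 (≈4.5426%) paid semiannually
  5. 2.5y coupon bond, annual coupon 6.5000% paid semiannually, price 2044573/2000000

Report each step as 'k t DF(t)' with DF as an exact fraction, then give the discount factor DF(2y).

step 1 [0.5y] zero: DF = P = 4969/5000 ≈ 0.993800
step 2 [1y] zero: DF = P = 9847/10000 ≈ 0.984700
step 3 [1.5y] zero: DF = P = 4717/5000 ≈ 0.943400
step 4 [2y] swap r/2=871/38348: DF=(1 − 871/38348·(0.993800+0.984700+0.943400))/(1+871/38348) = 9129/10000 ≈ 0.912900
step 5 [2.5y] bond c/2=13/400: DF=(2044573/2000000 − 13/400·(0.993800+0.984700+0.943400+0.912900))/(1+13/400) = 4347/5000 ≈ 0.869400

1 1/2 4969/5000
2 1 9847/10000
3 3/2 4717/5000
4 2 9129/10000
5 5/2 4347/5000
DF(2y) = 9129/10000 ≈ 0.912900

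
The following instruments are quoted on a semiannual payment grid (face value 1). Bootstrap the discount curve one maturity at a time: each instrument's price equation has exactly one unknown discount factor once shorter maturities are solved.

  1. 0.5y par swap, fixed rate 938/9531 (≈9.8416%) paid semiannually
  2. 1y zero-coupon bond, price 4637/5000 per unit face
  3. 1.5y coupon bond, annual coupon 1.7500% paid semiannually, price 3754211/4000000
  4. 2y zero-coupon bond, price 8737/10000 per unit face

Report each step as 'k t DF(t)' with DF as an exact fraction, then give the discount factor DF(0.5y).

1 1/2 9531/10000
2 1 4637/5000
3 3/2 9141/10000
4 2 8737/10000
DF(0.5y) = 9531/10000 ≈ 0.953100

step 1 [0.5y] swap r/2=469/9531: DF=(1 − 469/9531·(0))/(1+469/9531) = 9531/10000 ≈ 0.953100
step 2 [1y] zero: DF = P = 4637/5000 ≈ 0.927400
step 3 [1.5y] bond c/2=7/800: DF=(3754211/4000000 − 7/800·(0.953100+0.927400))/(1+7/800) = 9141/10000 ≈ 0.914100
step 4 [2y] zero: DF = P = 8737/10000 ≈ 0.873700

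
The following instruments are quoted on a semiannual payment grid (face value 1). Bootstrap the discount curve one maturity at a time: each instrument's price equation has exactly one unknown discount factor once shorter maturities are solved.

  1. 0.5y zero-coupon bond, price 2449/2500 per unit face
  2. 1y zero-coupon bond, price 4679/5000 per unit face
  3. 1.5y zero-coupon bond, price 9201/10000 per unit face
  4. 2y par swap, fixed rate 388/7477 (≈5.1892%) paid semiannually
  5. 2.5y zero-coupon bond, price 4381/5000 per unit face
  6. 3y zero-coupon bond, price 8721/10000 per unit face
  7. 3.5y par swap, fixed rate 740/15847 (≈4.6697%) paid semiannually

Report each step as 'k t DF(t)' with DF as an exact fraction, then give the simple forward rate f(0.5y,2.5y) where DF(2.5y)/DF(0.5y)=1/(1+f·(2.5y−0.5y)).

step 1 [0.5y] zero: DF = P = 2449/2500 ≈ 0.979600
step 2 [1y] zero: DF = P = 4679/5000 ≈ 0.935800
step 3 [1.5y] zero: DF = P = 9201/10000 ≈ 0.920100
step 4 [2y] swap r/2=194/7477: DF=(1 − 194/7477·(0.979600+0.935800+0.920100))/(1+194/7477) = 903/1000 ≈ 0.903000
step 5 [2.5y] zero: DF = P = 4381/5000 ≈ 0.876200
step 6 [3y] zero: DF = P = 8721/10000 ≈ 0.872100
step 7 [3.5y] swap r/2=370/15847: DF=(1 − 370/15847·(0.979600+0.935800+0.920100+0.903000+0.876200+0.872100))/(1+370/15847) = 213/250 ≈ 0.852000

1 1/2 2449/2500
2 1 4679/5000
3 3/2 9201/10000
4 2 903/1000
5 5/2 4381/5000
6 3 8721/10000
7 7/2 213/250
f(0.5y,2.5y) = ((2449/2500)/(4381/5000) − 1)/(2) = 517/8762 ≈ 5.9005%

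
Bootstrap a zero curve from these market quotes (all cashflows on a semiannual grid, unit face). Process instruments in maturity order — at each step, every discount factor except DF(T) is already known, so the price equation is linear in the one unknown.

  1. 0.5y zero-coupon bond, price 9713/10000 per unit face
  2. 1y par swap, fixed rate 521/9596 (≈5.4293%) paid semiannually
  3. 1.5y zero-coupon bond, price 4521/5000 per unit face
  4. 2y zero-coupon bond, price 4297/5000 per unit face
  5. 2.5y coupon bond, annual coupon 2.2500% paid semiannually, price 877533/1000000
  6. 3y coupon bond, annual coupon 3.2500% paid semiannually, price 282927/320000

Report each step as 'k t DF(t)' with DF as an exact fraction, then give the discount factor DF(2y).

step 1 [0.5y] zero: DF = P = 9713/10000 ≈ 0.971300
step 2 [1y] swap r/2=521/19192: DF=(1 − 521/19192·(0.971300))/(1+521/19192) = 9479/10000 ≈ 0.947900
step 3 [1.5y] zero: DF = P = 4521/5000 ≈ 0.904200
step 4 [2y] zero: DF = P = 4297/5000 ≈ 0.859400
step 5 [2.5y] bond c/2=9/800: DF=(877533/1000000 − 9/800·(0.971300+0.947900+0.904200+0.859400))/(1+9/800) = 2067/2500 ≈ 0.826800
step 6 [3y] bond c/2=13/800: DF=(282927/320000 − 13/800·(0.971300+0.947900+0.904200+0.859400+0.826800))/(1+13/800) = 7979/10000 ≈ 0.797900

1 1/2 9713/10000
2 1 9479/10000
3 3/2 4521/5000
4 2 4297/5000
5 5/2 2067/2500
6 3 7979/10000
DF(2y) = 4297/5000 ≈ 0.859400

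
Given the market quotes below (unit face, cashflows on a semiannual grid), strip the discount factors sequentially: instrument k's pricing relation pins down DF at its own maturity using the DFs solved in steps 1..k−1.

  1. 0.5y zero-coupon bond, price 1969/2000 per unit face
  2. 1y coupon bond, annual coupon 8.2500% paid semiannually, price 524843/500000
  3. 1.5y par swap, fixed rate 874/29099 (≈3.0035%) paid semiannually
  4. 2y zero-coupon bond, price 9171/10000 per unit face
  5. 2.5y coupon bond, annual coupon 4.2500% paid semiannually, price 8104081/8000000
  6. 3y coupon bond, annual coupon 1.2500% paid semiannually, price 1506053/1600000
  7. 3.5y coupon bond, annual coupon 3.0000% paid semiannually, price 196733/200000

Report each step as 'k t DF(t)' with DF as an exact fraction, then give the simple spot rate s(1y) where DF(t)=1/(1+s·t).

1 1/2 1969/2000
2 1 9691/10000
3 3/2 9563/10000
4 2 9171/10000
5 5/2 9123/10000
6 3 453/500
7 7/2 8857/10000
s(1y) = (1/(9691/10000) − 1)/(1) = 309/9691 ≈ 3.1885%

step 1 [0.5y] zero: DF = P = 1969/2000 ≈ 0.984500
step 2 [1y] bond c/2=33/800: DF=(524843/500000 − 33/800·(0.984500))/(1+33/800) = 9691/10000 ≈ 0.969100
step 3 [1.5y] swap r/2=437/29099: DF=(1 − 437/29099·(0.984500+0.969100))/(1+437/29099) = 9563/10000 ≈ 0.956300
step 4 [2y] zero: DF = P = 9171/10000 ≈ 0.917100
step 5 [2.5y] bond c/2=17/800: DF=(8104081/8000000 − 17/800·(0.984500+0.969100+0.956300+0.917100))/(1+17/800) = 9123/10000 ≈ 0.912300
step 6 [3y] bond c/2=1/160: DF=(1506053/1600000 − 1/160·(0.984500+0.969100+0.956300+0.917100+0.912300))/(1+1/160) = 453/500 ≈ 0.906000
step 7 [3.5y] bond c/2=3/200: DF=(196733/200000 − 3/200·(0.984500+0.969100+0.956300+0.917100+0.912300+0.906000))/(1+3/200) = 8857/10000 ≈ 0.885700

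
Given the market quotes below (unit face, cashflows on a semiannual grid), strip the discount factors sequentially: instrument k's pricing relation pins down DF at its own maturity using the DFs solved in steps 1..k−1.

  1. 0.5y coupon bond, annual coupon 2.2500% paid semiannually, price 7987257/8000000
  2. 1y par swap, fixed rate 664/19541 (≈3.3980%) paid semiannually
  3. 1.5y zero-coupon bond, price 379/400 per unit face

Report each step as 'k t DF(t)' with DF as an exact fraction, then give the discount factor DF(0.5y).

1 1/2 9873/10000
2 1 2417/2500
3 3/2 379/400
DF(0.5y) = 9873/10000 ≈ 0.987300

step 1 [0.5y] bond c/2=9/800: DF=(7987257/8000000 − 9/800·(0))/(1+9/800) = 9873/10000 ≈ 0.987300
step 2 [1y] swap r/2=332/19541: DF=(1 − 332/19541·(0.987300))/(1+332/19541) = 2417/2500 ≈ 0.966800
step 3 [1.5y] zero: DF = P = 379/400 ≈ 0.947500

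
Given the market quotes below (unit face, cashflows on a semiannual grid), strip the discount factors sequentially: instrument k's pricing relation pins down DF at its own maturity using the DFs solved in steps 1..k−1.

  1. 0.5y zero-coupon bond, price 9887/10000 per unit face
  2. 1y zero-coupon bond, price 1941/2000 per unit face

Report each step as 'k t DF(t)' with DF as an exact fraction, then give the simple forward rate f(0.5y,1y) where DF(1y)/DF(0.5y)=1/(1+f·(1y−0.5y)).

1 1/2 9887/10000
2 1 1941/2000
f(0.5y,1y) = ((9887/10000)/(1941/2000) − 1)/(1/2) = 364/9705 ≈ 3.7506%

step 1 [0.5y] zero: DF = P = 9887/10000 ≈ 0.988700
step 2 [1y] zero: DF = P = 1941/2000 ≈ 0.970500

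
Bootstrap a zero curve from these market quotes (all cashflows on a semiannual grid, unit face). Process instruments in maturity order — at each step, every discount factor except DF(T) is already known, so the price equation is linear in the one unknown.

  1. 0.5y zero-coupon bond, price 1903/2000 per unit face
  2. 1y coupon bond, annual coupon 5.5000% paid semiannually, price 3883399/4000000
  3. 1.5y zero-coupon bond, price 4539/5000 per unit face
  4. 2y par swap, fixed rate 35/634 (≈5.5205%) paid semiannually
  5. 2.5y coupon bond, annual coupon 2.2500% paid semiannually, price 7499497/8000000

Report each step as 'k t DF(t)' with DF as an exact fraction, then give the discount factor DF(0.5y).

step 1 [0.5y] zero: DF = P = 1903/2000 ≈ 0.951500
step 2 [1y] bond c/2=11/400: DF=(3883399/4000000 − 11/400·(0.951500))/(1+11/400) = 4597/5000 ≈ 0.919400
step 3 [1.5y] zero: DF = P = 4539/5000 ≈ 0.907800
step 4 [2y] swap r/2=35/1268: DF=(1 − 35/1268·(0.951500+0.919400+0.907800))/(1+35/1268) = 1797/2000 ≈ 0.898500
step 5 [2.5y] bond c/2=9/800: DF=(7499497/8000000 − 9/800·(0.951500+0.919400+0.907800+0.898500))/(1+9/800) = 8861/10000 ≈ 0.886100

1 1/2 1903/2000
2 1 4597/5000
3 3/2 4539/5000
4 2 1797/2000
5 5/2 8861/10000
DF(0.5y) = 1903/2000 ≈ 0.951500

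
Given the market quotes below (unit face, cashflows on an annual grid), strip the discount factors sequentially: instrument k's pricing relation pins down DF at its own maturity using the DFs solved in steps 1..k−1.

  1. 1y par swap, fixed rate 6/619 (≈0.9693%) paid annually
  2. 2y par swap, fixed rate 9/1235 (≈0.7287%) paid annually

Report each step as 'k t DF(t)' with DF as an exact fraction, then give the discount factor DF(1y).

step 1 [1y] swap r/1=6/619: DF=(1 − 6/619·(0))/(1+6/619) = 619/625 ≈ 0.990400
step 2 [2y] swap r/1=9/1235: DF=(1 − 9/1235·(0.990400))/(1+9/1235) = 616/625 ≈ 0.985600

1 1 619/625
2 2 616/625
DF(1y) = 619/625 ≈ 0.990400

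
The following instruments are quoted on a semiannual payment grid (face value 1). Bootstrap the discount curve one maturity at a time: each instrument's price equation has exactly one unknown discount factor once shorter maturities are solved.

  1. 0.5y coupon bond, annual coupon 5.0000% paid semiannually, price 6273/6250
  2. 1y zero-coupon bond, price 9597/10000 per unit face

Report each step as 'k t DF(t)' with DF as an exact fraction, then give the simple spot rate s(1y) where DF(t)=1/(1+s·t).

1 1/2 612/625
2 1 9597/10000
s(1y) = (1/(9597/10000) − 1)/(1) = 403/9597 ≈ 4.1992%

step 1 [0.5y] bond c/2=1/40: DF=(6273/6250 − 1/40·(0))/(1+1/40) = 612/625 ≈ 0.979200
step 2 [1y] zero: DF = P = 9597/10000 ≈ 0.959700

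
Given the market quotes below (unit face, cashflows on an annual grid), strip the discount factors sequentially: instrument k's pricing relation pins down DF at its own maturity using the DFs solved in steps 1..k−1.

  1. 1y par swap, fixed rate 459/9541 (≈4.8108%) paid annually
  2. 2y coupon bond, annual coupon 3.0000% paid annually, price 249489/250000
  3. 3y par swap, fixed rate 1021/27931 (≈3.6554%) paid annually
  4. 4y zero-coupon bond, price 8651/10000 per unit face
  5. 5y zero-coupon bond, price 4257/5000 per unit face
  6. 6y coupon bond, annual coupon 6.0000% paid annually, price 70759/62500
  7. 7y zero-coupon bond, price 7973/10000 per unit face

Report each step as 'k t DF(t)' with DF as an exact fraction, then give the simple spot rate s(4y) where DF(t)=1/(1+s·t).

1 1 9541/10000
2 2 9411/10000
3 3 8979/10000
4 4 8651/10000
5 5 4257/5000
6 6 508/625
7 7 7973/10000
s(4y) = (1/(8651/10000) − 1)/(4) = 1349/34604 ≈ 3.8984%

step 1 [1y] swap r/1=459/9541: DF=(1 − 459/9541·(0))/(1+459/9541) = 9541/10000 ≈ 0.954100
step 2 [2y] bond c/1=3/100: DF=(249489/250000 − 3/100·(0.954100))/(1+3/100) = 9411/10000 ≈ 0.941100
step 3 [3y] swap r/1=1021/27931: DF=(1 − 1021/27931·(0.954100+0.941100))/(1+1021/27931) = 8979/10000 ≈ 0.897900
step 4 [4y] zero: DF = P = 8651/10000 ≈ 0.865100
step 5 [5y] zero: DF = P = 4257/5000 ≈ 0.851400
step 6 [6y] bond c/1=3/50: DF=(70759/62500 − 3/50·(0.954100+0.941100+0.897900+0.865100+0.851400))/(1+3/50) = 508/625 ≈ 0.812800
step 7 [7y] zero: DF = P = 7973/10000 ≈ 0.797300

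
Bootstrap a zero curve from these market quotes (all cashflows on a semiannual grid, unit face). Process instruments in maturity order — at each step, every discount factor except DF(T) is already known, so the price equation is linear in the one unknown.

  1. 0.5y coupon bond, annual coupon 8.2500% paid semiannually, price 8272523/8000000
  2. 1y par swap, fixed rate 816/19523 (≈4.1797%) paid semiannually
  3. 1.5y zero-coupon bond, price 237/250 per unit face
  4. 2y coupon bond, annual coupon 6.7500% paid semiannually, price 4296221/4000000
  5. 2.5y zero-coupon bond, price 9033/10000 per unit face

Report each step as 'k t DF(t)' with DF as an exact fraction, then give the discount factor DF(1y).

step 1 [0.5y] bond c/2=33/800: DF=(8272523/8000000 − 33/800·(0))/(1+33/800) = 9931/10000 ≈ 0.993100
step 2 [1y] swap r/2=408/19523: DF=(1 − 408/19523·(0.993100))/(1+408/19523) = 1199/1250 ≈ 0.959200
step 3 [1.5y] zero: DF = P = 237/250 ≈ 0.948000
step 4 [2y] bond c/2=27/800: DF=(4296221/4000000 − 27/800·(0.993100+0.959200+0.948000))/(1+27/800) = 9443/10000 ≈ 0.944300
step 5 [2.5y] zero: DF = P = 9033/10000 ≈ 0.903300

1 1/2 9931/10000
2 1 1199/1250
3 3/2 237/250
4 2 9443/10000
5 5/2 9033/10000
DF(1y) = 1199/1250 ≈ 0.959200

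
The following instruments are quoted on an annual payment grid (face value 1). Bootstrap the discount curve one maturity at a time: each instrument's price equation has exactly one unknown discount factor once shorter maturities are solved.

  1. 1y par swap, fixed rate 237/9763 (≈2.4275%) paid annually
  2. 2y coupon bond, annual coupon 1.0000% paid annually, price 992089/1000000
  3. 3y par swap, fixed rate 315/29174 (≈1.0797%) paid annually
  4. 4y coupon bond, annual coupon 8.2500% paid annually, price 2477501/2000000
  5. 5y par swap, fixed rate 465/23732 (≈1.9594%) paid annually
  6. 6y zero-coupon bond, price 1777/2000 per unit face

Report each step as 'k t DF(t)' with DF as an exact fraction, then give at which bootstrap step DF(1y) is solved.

step 1 [1y] swap r/1=237/9763: DF=(1 − 237/9763·(0))/(1+237/9763) = 9763/10000 ≈ 0.976300
step 2 [2y] bond c/1=1/100: DF=(992089/1000000 − 1/100·(0.976300))/(1+1/100) = 4863/5000 ≈ 0.972600
step 3 [3y] swap r/1=315/29174: DF=(1 − 315/29174·(0.976300+0.972600))/(1+315/29174) = 1937/2000 ≈ 0.968500
step 4 [4y] bond c/1=33/400: DF=(2477501/2000000 − 33/400·(0.976300+0.972600+0.968500))/(1+33/400) = 461/500 ≈ 0.922000
step 5 [5y] swap r/1=465/23732: DF=(1 − 465/23732·(0.976300+0.972600+0.968500+0.922000))/(1+465/23732) = 907/1000 ≈ 0.907000
step 6 [6y] zero: DF = P = 1777/2000 ≈ 0.888500

1 1 9763/10000
2 2 4863/5000
3 3 1937/2000
4 4 461/500
5 5 907/1000
6 6 1777/2000
DF(1y) is solved at step 1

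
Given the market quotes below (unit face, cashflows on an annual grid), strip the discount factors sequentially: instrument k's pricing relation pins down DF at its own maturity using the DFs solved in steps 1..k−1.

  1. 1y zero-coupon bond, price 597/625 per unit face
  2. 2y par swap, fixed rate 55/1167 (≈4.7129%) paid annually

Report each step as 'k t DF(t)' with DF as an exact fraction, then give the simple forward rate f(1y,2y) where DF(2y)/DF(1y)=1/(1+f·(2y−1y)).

1 1 597/625
2 2 114/125
f(1y,2y) = ((597/625)/(114/125) − 1)/(1) = 9/190 ≈ 4.7368%

step 1 [1y] zero: DF = P = 597/625 ≈ 0.955200
step 2 [2y] swap r/1=55/1167: DF=(1 − 55/1167·(0.955200))/(1+55/1167) = 114/125 ≈ 0.912000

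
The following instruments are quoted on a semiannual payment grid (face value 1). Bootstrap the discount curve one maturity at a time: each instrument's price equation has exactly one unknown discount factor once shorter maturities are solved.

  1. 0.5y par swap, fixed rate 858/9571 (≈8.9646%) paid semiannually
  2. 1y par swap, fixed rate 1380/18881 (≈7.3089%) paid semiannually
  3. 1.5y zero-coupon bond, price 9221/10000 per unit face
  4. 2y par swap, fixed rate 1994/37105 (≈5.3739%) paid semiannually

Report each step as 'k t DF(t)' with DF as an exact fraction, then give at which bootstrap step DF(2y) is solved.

step 1 [0.5y] swap r/2=429/9571: DF=(1 − 429/9571·(0))/(1+429/9571) = 9571/10000 ≈ 0.957100
step 2 [1y] swap r/2=690/18881: DF=(1 − 690/18881·(0.957100))/(1+690/18881) = 931/1000 ≈ 0.931000
step 3 [1.5y] zero: DF = P = 9221/10000 ≈ 0.922100
step 4 [2y] swap r/2=997/37105: DF=(1 − 997/37105·(0.957100+0.931000+0.922100))/(1+997/37105) = 9003/10000 ≈ 0.900300

1 1/2 9571/10000
2 1 931/1000
3 3/2 9221/10000
4 2 9003/10000
DF(2y) is solved at step 4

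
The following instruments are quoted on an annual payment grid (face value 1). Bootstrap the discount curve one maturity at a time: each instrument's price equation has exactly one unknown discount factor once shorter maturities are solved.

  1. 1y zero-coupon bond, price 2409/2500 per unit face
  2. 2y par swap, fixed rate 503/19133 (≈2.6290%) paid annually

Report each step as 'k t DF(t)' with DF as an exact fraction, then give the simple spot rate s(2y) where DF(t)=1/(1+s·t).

step 1 [1y] zero: DF = P = 2409/2500 ≈ 0.963600
step 2 [2y] swap r/1=503/19133: DF=(1 − 503/19133·(0.963600))/(1+503/19133) = 9497/10000 ≈ 0.949700

1 1 2409/2500
2 2 9497/10000
s(2y) = (1/(9497/10000) − 1)/(2) = 503/18994 ≈ 2.6482%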